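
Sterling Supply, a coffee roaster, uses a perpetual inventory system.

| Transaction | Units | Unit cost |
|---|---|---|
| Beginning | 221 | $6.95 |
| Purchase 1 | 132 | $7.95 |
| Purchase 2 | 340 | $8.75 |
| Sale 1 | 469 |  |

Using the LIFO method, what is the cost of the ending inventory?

Ending inventory = $1,559.80

Sale 1 (469) [LIFO — newest first]: 340 @ $8.75 + 129 @ $7.95 = $4,000.55
Ending inventory: 221 @ $6.95 + 3 @ $7.95 = $1,559.80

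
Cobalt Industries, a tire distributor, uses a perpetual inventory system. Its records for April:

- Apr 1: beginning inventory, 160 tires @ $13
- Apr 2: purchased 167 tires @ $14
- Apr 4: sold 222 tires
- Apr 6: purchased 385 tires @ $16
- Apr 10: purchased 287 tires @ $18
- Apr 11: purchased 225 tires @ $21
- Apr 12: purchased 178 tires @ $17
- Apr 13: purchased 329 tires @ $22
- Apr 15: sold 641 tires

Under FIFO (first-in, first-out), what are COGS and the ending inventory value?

Apr 4, 222 sold [FIFO — oldest first]: 160 @ $13 + 62 @ $14 = $2,948
Apr 15, 641 sold [FIFO — oldest first]: 105 @ $14 + 385 @ $16 + 151 @ $18 = $10,348
Total COGS = $2,948 + $10,348 = $13,296
Ending inventory: 136 @ $18 + 225 @ $21 + 178 @ $17 + 329 @ $22 = $17,437
Check: goods available $30,733 = COGS $13,296 + ending $17,437

COGS = $13,296; ending inventory = $17,437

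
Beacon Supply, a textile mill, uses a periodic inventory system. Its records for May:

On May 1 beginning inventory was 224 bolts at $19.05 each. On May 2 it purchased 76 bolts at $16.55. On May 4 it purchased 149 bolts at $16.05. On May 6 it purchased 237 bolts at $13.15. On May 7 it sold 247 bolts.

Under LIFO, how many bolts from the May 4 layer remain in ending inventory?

May 7, 247 sold [LIFO — newest first]: 237 @ $13.15 + 10 @ $16.05 = $3,277.05
Ending inventory: 224 @ $19.05 + 76 @ $16.55 + 139 @ $16.05 = $7,755.95

139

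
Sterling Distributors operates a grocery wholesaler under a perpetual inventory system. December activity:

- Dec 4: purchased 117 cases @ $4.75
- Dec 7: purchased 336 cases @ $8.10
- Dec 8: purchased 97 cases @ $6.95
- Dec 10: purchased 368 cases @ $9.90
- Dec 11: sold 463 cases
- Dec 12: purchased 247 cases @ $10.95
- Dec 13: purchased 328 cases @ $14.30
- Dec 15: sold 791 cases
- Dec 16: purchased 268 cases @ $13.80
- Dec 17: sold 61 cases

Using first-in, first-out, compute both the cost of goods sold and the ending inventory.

COGS = $12,444.35; ending inventory = $6,243.80

Dec 11, 463 sold [FIFO — oldest first]: 117 @ $4.75 + 336 @ $8.10 + 10 @ $6.95 = $3,346.85
Dec 15, 791 sold [FIFO — oldest first]: 87 @ $6.95 + 368 @ $9.90 + 247 @ $10.95 + 89 @ $14.30 = $8,225.20
Dec 17, 61 sold [FIFO — oldest first]: 61 @ $14.30 = $872.30
Total COGS = $3,346.85 + $8,225.20 + $872.30 = $12,444.35
Ending inventory: 178 @ $14.30 + 268 @ $13.80 = $6,243.80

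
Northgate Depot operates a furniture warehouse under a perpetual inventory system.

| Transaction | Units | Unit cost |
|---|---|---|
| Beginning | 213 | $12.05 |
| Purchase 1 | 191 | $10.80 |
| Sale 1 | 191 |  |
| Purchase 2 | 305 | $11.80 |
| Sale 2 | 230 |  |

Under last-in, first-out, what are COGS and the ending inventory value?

Sale 1 (191) [LIFO — newest first]: 191 @ $10.80 = $2,062.80
Sale 2 (230) [LIFO — newest first]: 230 @ $11.80 = $2,714.00
Total COGS = $2,062.80 + $2,714.00 = $4,776.80
Ending inventory: 213 @ $12.05 + 75 @ $11.80 = $3,451.65
Check: goods available $8,228.45 = COGS $4,776.80 + ending $3,451.65

COGS = $4,776.80; ending inventory = $3,451.65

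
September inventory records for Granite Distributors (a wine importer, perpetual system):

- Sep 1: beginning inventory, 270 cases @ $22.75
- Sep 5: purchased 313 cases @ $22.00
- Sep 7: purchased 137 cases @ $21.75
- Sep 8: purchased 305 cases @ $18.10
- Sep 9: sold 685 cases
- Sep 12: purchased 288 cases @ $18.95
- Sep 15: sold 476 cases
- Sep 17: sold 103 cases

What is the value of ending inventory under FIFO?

Sep 9, 685 sold [FIFO — oldest first]: 270 @ $22.75 + 313 @ $22.00 + 102 @ $21.75 = $15,247.00
Sep 15, 476 sold [FIFO — oldest first]: 35 @ $21.75 + 305 @ $18.10 + 136 @ $18.95 = $8,858.95
Sep 17, 103 sold [FIFO — oldest first]: 103 @ $18.95 = $1,951.85
Total COGS = $15,247.00 + $8,858.95 + $1,951.85 = $26,057.80
Ending inventory: 49 @ $18.95 = $928.55

Ending inventory = $928.55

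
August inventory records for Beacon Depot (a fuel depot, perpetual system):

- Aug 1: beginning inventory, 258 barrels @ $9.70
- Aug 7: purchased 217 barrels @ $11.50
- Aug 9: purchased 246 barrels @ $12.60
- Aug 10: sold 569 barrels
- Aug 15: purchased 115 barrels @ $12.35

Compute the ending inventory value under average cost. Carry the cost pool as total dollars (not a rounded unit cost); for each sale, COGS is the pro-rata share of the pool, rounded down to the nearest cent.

Ending inventory = $3,127.40

After Aug 1: 258 on hand, pool $2,502.60 (≈ $9.7000 each)
After Aug 7: 475 on hand, pool $4,998.10 (≈ $10.5223 each)
After Aug 9: 721 on hand, pool $8,097.70 (≈ $11.2312 each)
Aug 10, sell 569: 569/721 × $8,097.70 → $6,390.55
After Aug 15: 267 on hand, pool $3,127.40 (≈ $11.7131 each)
Ending inventory (cost pool remaining) = $3,127.40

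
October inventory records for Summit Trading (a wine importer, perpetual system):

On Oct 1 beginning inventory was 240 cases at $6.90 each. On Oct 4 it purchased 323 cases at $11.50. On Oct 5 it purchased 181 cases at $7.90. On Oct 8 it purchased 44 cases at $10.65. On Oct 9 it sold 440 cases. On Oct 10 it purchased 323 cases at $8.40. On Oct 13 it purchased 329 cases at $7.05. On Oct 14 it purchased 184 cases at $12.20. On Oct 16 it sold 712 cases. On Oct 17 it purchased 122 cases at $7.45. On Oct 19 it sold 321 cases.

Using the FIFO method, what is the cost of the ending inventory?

Oct 9, 440 sold [FIFO — oldest first]: 240 @ $6.90 + 200 @ $11.50 = $3,956.00
Oct 16, 712 sold [FIFO — oldest first]: 123 @ $11.50 + 181 @ $7.90 + 44 @ $10.65 + 323 @ $8.40 + 41 @ $7.05 = $6,315.25
Oct 19, 321 sold [FIFO — oldest first]: 288 @ $7.05 + 33 @ $12.20 = $2,433.00
Total COGS = $3,956.00 + $6,315.25 + $2,433.00 = $12,704.25
Ending inventory: 151 @ $12.20 + 122 @ $7.45 = $2,751.10
Check: goods available $15,455.35 = COGS $12,704.25 + ending $2,751.10

Ending inventory = $2,751.10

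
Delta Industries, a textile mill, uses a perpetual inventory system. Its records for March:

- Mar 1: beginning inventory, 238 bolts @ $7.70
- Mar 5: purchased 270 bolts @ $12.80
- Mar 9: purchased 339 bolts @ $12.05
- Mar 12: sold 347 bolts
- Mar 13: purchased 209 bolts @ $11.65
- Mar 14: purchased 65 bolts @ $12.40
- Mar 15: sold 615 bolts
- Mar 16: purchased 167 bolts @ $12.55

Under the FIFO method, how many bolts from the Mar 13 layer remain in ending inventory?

Mar 12, 347 sold [FIFO — oldest first]: 238 @ $7.70 + 109 @ $12.80 = $3,227.80
Mar 15, 615 sold [FIFO — oldest first]: 161 @ $12.80 + 339 @ $12.05 + 115 @ $11.65 = $7,485.50
Total COGS = $3,227.80 + $7,485.50 = $10,713.30
Ending inventory: 94 @ $11.65 + 65 @ $12.40 + 167 @ $12.55 = $3,996.95
Check: goods available $14,710.25 = COGS $10,713.30 + ending $3,996.95

94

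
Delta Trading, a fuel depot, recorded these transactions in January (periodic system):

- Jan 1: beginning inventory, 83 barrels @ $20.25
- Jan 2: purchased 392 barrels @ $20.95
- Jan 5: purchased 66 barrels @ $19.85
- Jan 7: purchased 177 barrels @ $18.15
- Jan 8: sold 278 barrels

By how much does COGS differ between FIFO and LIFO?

FIFO COGS: 83 @ $20.25 + 195 @ $20.95 = $5,766.00
LIFO COGS: 177 @ $18.15 + 66 @ $19.85 + 35 @ $20.95 = $5,255.90
Difference = |$5,766.00 − $5,255.90| = $510.10

$510.10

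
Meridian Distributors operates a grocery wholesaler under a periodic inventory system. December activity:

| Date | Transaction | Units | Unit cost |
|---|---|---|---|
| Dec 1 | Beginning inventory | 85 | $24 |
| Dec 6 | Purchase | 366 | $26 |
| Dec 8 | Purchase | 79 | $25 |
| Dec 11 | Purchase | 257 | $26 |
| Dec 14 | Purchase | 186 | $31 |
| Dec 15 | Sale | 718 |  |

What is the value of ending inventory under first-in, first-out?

Ending inventory = $7,560

Dec 15, 718 sold [FIFO — oldest first]: 85 @ $24 + 366 @ $26 + 79 @ $25 + 188 @ $26 = $18,419
Ending inventory: 69 @ $26 + 186 @ $31 = $7,560
Check: goods available $25,979 = COGS $18,419 + ending $7,560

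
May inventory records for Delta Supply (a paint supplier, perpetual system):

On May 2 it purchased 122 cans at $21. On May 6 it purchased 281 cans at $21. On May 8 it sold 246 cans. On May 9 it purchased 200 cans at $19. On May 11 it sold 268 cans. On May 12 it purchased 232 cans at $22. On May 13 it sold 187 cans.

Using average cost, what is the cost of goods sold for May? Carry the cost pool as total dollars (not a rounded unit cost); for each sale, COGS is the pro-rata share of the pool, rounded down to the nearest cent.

After May 2: 122 on hand, pool $2,562.00 (≈ $21.0000 each)
After May 6: 403 on hand, pool $8,463.00 (≈ $21.0000 each)
May 8, sell 246: 246/403 × $8,463.00 → $5,166.00
After May 9: 357 on hand, pool $7,097.00 (≈ $19.8796 each)
May 11, sell 268: 268/357 × $7,097.00 → $5,327.71
After May 12: 321 on hand, pool $6,873.29 (≈ $21.4121 each)
May 13, sell 187: 187/321 × $6,873.29 → $4,004.06
Total COGS = $5,166.00 + $5,327.71 + $4,004.06 = $14,497.77
Ending inventory (cost pool remaining) = $2,869.23
Check: goods available $17,367.00 = COGS $14,497.77 + ending $2,869.23

COGS = $14,497.77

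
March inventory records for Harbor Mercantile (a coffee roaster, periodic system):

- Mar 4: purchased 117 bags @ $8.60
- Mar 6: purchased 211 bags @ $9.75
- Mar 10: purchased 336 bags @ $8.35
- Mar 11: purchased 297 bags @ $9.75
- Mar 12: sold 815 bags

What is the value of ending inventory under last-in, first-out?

Mar 12, 815 sold [LIFO — newest first]: 297 @ $9.75 + 336 @ $8.35 + 182 @ $9.75 = $7,475.85
Ending inventory: 117 @ $8.60 + 29 @ $9.75 = $1,288.95

Ending inventory = $1,288.95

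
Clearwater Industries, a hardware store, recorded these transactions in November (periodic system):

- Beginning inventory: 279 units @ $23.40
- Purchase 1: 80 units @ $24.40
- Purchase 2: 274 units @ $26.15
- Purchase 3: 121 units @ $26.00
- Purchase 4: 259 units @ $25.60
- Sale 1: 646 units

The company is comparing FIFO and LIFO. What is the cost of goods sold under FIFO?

FIFO COGS: 279 @ $23.40 + 80 @ $24.40 + 274 @ $26.15 + 13 @ $26.00 = $15,983.70
LIFO COGS: 259 @ $25.60 + 121 @ $26.00 + 266 @ $26.15 = $16,732.30

COGS = $15,983.70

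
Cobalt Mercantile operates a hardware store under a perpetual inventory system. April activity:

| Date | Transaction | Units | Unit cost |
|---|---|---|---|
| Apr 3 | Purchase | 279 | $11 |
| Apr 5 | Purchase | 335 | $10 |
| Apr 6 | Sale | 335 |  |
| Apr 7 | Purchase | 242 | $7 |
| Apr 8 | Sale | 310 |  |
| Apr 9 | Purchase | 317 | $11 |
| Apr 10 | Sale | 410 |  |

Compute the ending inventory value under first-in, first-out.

Apr 6, 335 sold [FIFO — oldest first]: 279 @ $11 + 56 @ $10 = $3,629
Apr 8, 310 sold [FIFO — oldest first]: 279 @ $10 + 31 @ $7 = $3,007
Apr 10, 410 sold [FIFO — oldest first]: 211 @ $7 + 199 @ $11 = $3,666
Total COGS = $3,629 + $3,007 + $3,666 = $10,302
Ending inventory: 118 @ $11 = $1,298
Check: goods available $11,600 = COGS $10,302 + ending $1,298

Ending inventory = $1,298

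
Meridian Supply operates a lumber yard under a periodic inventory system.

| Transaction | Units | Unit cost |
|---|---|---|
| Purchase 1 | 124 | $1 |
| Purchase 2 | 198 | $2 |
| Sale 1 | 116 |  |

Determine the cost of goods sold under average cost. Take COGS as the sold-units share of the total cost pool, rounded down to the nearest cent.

COGS = $187.32

Sale 1, sell 116: 116/322 × $520.00 → $187.32
Ending inventory (cost pool remaining) = $332.68
Check: goods available $520.00 = COGS $187.32 + ending $332.68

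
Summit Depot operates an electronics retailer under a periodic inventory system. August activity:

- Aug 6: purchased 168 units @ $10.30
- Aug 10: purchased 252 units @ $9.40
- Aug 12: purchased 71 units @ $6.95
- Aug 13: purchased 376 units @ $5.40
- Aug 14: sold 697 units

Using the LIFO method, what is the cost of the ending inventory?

Aug 14, 697 sold [LIFO — newest first]: 376 @ $5.40 + 71 @ $6.95 + 250 @ $9.40 = $4,873.85
Ending inventory: 168 @ $10.30 + 2 @ $9.40 = $1,749.20
Check: goods available $6,623.05 = COGS $4,873.85 + ending $1,749.20

Ending inventory = $1,749.20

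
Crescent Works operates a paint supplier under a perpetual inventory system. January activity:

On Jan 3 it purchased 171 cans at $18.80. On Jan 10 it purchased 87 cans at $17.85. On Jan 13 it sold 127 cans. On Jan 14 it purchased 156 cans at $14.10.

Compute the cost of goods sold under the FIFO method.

COGS = $2,387.60

Jan 13, 127 sold [FIFO — oldest first]: 127 @ $18.80 = $2,387.60
Ending inventory: 44 @ $18.80 + 87 @ $17.85 + 156 @ $14.10 = $4,579.75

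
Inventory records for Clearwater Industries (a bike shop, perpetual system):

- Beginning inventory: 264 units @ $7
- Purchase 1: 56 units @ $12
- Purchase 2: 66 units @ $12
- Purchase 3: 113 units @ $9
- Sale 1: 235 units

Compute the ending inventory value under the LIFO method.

Sale 1 (235) [LIFO — newest first]: 113 @ $9 + 66 @ $12 + 56 @ $12 = $2,481
Ending inventory: 264 @ $7 = $1,848

Ending inventory = $1,848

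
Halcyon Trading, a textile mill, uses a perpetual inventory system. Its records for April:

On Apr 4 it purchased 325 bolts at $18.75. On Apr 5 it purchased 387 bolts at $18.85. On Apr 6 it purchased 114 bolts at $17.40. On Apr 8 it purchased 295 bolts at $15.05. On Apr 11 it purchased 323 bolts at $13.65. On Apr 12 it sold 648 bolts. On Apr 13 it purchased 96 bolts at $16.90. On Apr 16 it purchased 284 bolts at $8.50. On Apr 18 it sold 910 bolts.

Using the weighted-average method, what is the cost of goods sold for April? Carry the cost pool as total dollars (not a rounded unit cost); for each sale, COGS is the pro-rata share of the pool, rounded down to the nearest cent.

After Apr 4: 325 on hand, pool $6,093.75 (≈ $18.7500 each)
After Apr 5: 712 on hand, pool $13,388.70 (≈ $18.8044 each)
After Apr 6: 826 on hand, pool $15,372.30 (≈ $18.6105 each)
After Apr 8: 1121 on hand, pool $19,812.05 (≈ $17.6736 each)
After Apr 11: 1444 on hand, pool $24,221.00 (≈ $16.7735 each)
Apr 12, sell 648: 648/1444 × $24,221.00 → $10,869.25
After Apr 13: 892 on hand, pool $14,974.15 (≈ $16.7872 each)
After Apr 16: 1176 on hand, pool $17,388.15 (≈ $14.7858 each)
Apr 18, sell 910: 910/1176 × $17,388.15 → $13,455.11
Total COGS = $10,869.25 + $13,455.11 = $24,324.36
Ending inventory (cost pool remaining) = $3,933.04

COGS = $24,324.36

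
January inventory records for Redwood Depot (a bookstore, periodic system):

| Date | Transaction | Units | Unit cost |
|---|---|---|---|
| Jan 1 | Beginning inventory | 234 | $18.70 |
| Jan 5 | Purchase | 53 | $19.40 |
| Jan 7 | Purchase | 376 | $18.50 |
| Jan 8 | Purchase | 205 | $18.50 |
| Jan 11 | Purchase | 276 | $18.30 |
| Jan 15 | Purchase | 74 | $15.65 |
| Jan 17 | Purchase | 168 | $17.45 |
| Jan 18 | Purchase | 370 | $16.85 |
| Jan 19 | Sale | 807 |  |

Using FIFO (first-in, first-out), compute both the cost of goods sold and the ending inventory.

Jan 19, 807 sold [FIFO — oldest first]: 234 @ $18.70 + 53 @ $19.40 + 376 @ $18.50 + 144 @ $18.50 = $15,024.00
Ending inventory: 61 @ $18.50 + 276 @ $18.30 + 74 @ $15.65 + 168 @ $17.45 + 370 @ $16.85 = $16,503.50
Check: goods available $31,527.50 = COGS $15,024.00 + ending $16,503.50

COGS = $15,024.00; ending inventory = $16,503.50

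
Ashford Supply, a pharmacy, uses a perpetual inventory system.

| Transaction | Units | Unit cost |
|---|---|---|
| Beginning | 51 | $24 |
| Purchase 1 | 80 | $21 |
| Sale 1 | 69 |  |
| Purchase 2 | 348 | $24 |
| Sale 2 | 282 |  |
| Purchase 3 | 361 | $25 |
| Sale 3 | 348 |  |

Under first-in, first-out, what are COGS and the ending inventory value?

COGS = $16,756; ending inventory = $3,525

Sale 1 (69) [FIFO — oldest first]: 51 @ $24 + 18 @ $21 = $1,602
Sale 2 (282) [FIFO — oldest first]: 62 @ $21 + 220 @ $24 = $6,582
Sale 3 (348) [FIFO — oldest first]: 128 @ $24 + 220 @ $25 = $8,572
Total COGS = $1,602 + $6,582 + $8,572 = $16,756
Ending inventory: 141 @ $25 = $3,525
Check: goods available $20,281 = COGS $16,756 + ending $3,525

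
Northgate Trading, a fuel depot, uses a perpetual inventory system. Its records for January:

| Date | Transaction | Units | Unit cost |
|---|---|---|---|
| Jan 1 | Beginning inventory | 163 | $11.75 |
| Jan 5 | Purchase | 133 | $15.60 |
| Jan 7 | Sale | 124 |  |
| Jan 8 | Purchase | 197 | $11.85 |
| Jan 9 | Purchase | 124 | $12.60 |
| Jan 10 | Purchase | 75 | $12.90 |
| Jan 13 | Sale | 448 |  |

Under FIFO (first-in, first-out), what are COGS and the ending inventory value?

COGS = $7,319.90; ending inventory = $1,534.50

Jan 7, 124 sold [FIFO — oldest first]: 124 @ $11.75 = $1,457.00
Jan 13, 448 sold [FIFO — oldest first]: 39 @ $11.75 + 133 @ $15.60 + 197 @ $11.85 + 79 @ $12.60 = $5,862.90
Total COGS = $1,457.00 + $5,862.90 = $7,319.90
Ending inventory: 45 @ $12.60 + 75 @ $12.90 = $1,534.50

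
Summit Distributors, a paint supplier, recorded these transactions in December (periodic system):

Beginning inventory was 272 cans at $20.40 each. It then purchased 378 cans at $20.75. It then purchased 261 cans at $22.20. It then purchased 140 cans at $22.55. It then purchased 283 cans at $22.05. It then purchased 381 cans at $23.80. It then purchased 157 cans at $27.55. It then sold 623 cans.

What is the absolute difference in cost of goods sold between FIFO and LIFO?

FIFO COGS: 272 @ $20.40 + 351 @ $20.75 = $12,832.05
LIFO COGS: 157 @ $27.55 + 381 @ $23.80 + 85 @ $22.05 = $15,267.40
Difference = |$12,832.05 − $15,267.40| = $2,435.35

$2,435.35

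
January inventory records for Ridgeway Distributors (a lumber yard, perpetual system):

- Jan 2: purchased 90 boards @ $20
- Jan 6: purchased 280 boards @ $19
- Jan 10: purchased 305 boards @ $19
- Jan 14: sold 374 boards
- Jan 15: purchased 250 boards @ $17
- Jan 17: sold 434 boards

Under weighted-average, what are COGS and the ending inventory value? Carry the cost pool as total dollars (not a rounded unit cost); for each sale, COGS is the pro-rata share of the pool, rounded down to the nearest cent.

COGS = $15,039.64; ending inventory = $2,125.36

After Jan 2: 90 on hand, pool $1,800.00 (≈ $20.0000 each)
After Jan 6: 370 on hand, pool $7,120.00 (≈ $19.2432 each)
After Jan 10: 675 on hand, pool $12,915.00 (≈ $19.1333 each)
Jan 14, sell 374: 374/675 × $12,915.00 → $7,155.86
After Jan 15: 551 on hand, pool $10,009.14 (≈ $18.1654 each)
Jan 17, sell 434: 434/551 × $10,009.14 → $7,883.78
Total COGS = $7,155.86 + $7,883.78 = $15,039.64
Ending inventory (cost pool remaining) = $2,125.36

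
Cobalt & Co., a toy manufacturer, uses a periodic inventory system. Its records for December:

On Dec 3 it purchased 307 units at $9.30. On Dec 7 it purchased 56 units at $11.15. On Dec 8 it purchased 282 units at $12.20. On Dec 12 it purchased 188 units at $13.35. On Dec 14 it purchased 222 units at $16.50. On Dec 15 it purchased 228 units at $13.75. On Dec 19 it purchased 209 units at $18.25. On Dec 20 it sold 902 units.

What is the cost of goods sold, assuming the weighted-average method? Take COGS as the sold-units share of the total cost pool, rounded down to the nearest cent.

Dec 20, sell 902: 902/1492 × $20,041.95 → $12,116.51
Ending inventory (cost pool remaining) = $7,925.44
Check: goods available $20,041.95 = COGS $12,116.51 + ending $7,925.44

COGS = $12,116.51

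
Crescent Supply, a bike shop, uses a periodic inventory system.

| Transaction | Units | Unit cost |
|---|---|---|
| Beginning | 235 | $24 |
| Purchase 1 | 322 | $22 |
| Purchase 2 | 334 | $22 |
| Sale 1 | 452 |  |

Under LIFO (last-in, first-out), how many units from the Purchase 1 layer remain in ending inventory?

Sale 1 (452) [LIFO — newest first]: 334 @ $22 + 118 @ $22 = $9,944
Ending inventory: 235 @ $24 + 204 @ $22 = $10,128

204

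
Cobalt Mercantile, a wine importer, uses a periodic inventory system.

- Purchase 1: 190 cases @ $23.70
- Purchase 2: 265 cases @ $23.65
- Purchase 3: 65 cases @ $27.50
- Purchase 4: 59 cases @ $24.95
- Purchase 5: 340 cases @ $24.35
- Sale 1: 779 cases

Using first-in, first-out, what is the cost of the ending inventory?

Ending inventory = $3,409.00

Sale 1 (779) [FIFO — oldest first]: 190 @ $23.70 + 265 @ $23.65 + 65 @ $27.50 + 59 @ $24.95 + 200 @ $24.35 = $18,899.80
Ending inventory: 140 @ $24.35 = $3,409.00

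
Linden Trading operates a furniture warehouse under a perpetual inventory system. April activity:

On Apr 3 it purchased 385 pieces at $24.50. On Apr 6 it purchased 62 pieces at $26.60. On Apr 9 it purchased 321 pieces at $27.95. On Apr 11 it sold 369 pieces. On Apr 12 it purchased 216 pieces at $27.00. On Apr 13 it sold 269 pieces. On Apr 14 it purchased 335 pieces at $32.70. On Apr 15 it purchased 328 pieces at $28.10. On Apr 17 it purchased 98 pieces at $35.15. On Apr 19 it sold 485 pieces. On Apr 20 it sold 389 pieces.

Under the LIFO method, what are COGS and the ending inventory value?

COGS = $43,793.15; ending inventory = $5,708.50

Apr 11, 369 sold [LIFO — newest first]: 321 @ $27.95 + 48 @ $26.60 = $10,248.75
Apr 13, 269 sold [LIFO — newest first]: 216 @ $27.00 + 14 @ $26.60 + 39 @ $24.50 = $7,159.90
Apr 19, 485 sold [LIFO — newest first]: 98 @ $35.15 + 328 @ $28.10 + 59 @ $32.70 = $14,590.80
Apr 20, 389 sold [LIFO — newest first]: 276 @ $32.70 + 113 @ $24.50 = $11,793.70
Total COGS = $10,248.75 + $7,159.90 + $14,590.80 + $11,793.70 = $43,793.15
Ending inventory: 233 @ $24.50 = $5,708.50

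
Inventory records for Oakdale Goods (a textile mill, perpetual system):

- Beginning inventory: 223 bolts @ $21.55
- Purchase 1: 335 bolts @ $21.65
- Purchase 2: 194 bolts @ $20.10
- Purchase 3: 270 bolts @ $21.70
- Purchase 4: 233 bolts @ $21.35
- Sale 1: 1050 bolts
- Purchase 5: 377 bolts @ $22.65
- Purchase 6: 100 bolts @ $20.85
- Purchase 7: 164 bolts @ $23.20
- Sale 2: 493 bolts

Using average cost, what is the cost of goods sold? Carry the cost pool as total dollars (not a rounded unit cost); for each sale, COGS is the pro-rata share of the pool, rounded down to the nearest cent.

After Beginning: 223 on hand, pool $4,805.65 (≈ $21.5500 each)
After Purchase 1: 558 on hand, pool $12,058.40 (≈ $21.6100 each)
After Purchase 2: 752 on hand, pool $15,957.80 (≈ $21.2205 each)
After Purchase 3: 1022 on hand, pool $21,816.80 (≈ $21.3472 each)
After Purchase 4: 1255 on hand, pool $26,791.35 (≈ $21.3477 each)
Sale 1, sell 1050: 1050/1255 × $26,791.35 → $22,415.07
After Purchase 5: 582 on hand, pool $12,915.33 (≈ $22.1913 each)
After Purchase 6: 682 on hand, pool $15,000.33 (≈ $21.9946 each)
After Purchase 7: 846 on hand, pool $18,805.13 (≈ $22.2283 each)
Sale 2, sell 493: 493/846 × $18,805.13 → $10,958.54
Total COGS = $22,415.07 + $10,958.54 = $33,373.61
Ending inventory (cost pool remaining) = $7,846.59

COGS = $33,373.61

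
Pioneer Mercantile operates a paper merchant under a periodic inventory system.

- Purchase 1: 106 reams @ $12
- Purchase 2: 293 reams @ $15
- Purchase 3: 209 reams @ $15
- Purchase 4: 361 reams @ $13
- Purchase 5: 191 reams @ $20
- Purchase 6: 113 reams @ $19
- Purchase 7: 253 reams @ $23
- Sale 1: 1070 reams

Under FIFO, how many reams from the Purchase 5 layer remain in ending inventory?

90

Sale 1 (1070) [FIFO — oldest first]: 106 @ $12 + 293 @ $15 + 209 @ $15 + 361 @ $13 + 101 @ $20 = $15,515
Ending inventory: 90 @ $20 + 113 @ $19 + 253 @ $23 = $9,766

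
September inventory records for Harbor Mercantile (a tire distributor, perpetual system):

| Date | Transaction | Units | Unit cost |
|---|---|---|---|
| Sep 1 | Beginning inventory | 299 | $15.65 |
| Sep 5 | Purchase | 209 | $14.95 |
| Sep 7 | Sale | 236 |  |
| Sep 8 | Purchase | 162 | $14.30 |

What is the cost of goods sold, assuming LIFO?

COGS = $3,547.10

Sep 7, 236 sold [LIFO — newest first]: 209 @ $14.95 + 27 @ $15.65 = $3,547.10
Ending inventory: 272 @ $15.65 + 162 @ $14.30 = $6,573.40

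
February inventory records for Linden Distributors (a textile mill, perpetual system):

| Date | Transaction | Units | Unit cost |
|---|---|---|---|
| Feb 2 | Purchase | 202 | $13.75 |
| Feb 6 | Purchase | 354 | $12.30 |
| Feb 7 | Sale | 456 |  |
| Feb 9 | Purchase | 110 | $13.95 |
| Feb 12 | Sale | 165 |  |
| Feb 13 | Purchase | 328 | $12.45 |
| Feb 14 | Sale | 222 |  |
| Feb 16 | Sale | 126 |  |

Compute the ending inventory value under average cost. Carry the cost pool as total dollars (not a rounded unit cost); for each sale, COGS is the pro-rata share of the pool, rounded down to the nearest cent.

Ending inventory = $314.17

After Feb 2: 202 on hand, pool $2,777.50 (≈ $13.7500 each)
After Feb 6: 556 on hand, pool $7,131.70 (≈ $12.8268 each)
Feb 7, sell 456: 456/556 × $7,131.70 → $5,849.02
After Feb 9: 210 on hand, pool $2,817.18 (≈ $13.4151 each)
Feb 12, sell 165: 165/210 × $2,817.18 → $2,213.49
After Feb 13: 373 on hand, pool $4,687.29 (≈ $12.5665 each)
Feb 14, sell 222: 222/373 × $4,687.29 → $2,789.75
Feb 16, sell 126: 126/151 × $1,897.54 → $1,583.37
Total COGS = $5,849.02 + $2,213.49 + $2,789.75 + $1,583.37 = $12,435.63
Ending inventory (cost pool remaining) = $314.17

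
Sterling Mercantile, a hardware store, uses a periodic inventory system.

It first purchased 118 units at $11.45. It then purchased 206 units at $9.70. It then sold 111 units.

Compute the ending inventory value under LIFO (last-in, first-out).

Sale 1 (111) [LIFO — newest first]: 111 @ $9.70 = $1,076.70
Ending inventory: 118 @ $11.45 + 95 @ $9.70 = $2,272.60

Ending inventory = $2,272.60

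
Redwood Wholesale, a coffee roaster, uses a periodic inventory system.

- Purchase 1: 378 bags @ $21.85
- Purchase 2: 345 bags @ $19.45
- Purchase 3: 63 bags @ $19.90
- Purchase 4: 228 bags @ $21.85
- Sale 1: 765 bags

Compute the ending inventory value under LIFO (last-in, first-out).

Sale 1 (765) [LIFO — newest first]: 228 @ $21.85 + 63 @ $19.90 + 345 @ $19.45 + 129 @ $21.85 = $15,764.40
Ending inventory: 249 @ $21.85 = $5,440.65

Ending inventory = $5,440.65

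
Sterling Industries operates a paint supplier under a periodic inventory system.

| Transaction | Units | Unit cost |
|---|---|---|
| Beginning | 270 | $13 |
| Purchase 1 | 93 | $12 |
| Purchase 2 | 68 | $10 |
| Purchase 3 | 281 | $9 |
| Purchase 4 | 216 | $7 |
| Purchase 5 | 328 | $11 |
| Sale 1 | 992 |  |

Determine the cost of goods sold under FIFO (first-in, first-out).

Sale 1 (992) [FIFO — oldest first]: 270 @ $13 + 93 @ $12 + 68 @ $10 + 281 @ $9 + 216 @ $7 + 64 @ $11 = $10,051
Ending inventory: 264 @ $11 = $2,904

COGS = $10,051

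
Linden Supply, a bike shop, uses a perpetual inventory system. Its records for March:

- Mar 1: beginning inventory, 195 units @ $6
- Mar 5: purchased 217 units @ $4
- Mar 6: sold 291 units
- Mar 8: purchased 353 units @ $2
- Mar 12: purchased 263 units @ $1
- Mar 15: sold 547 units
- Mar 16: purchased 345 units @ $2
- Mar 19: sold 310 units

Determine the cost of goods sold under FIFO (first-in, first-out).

COGS = $3,247

Mar 6, 291 sold [FIFO — oldest first]: 195 @ $6 + 96 @ $4 = $1,554
Mar 15, 547 sold [FIFO — oldest first]: 121 @ $4 + 353 @ $2 + 73 @ $1 = $1,263
Mar 19, 310 sold [FIFO — oldest first]: 190 @ $1 + 120 @ $2 = $430
Total COGS = $1,554 + $1,263 + $430 = $3,247
Ending inventory: 225 @ $2 = $450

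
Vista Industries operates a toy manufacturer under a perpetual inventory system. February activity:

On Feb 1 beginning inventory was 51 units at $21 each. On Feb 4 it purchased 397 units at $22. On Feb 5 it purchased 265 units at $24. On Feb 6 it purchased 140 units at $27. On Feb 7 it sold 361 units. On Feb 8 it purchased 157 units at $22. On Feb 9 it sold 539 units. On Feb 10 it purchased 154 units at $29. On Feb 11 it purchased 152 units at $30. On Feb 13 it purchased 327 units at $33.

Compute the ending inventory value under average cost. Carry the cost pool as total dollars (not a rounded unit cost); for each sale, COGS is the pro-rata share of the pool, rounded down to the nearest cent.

After Feb 1: 51 on hand, pool $1,071.00 (≈ $21.0000 each)
After Feb 4: 448 on hand, pool $9,805.00 (≈ $21.8862 each)
After Feb 5: 713 on hand, pool $16,165.00 (≈ $22.6718 each)
After Feb 6: 853 on hand, pool $19,945.00 (≈ $23.3822 each)
Feb 7, sell 361: 361/853 × $19,945.00 → $8,440.96
After Feb 8: 649 on hand, pool $14,958.04 (≈ $23.0478 each)
Feb 9, sell 539: 539/649 × $14,958.04 → $12,422.77
After Feb 10: 264 on hand, pool $7,001.27 (≈ $26.5200 each)
After Feb 11: 416 on hand, pool $11,561.27 (≈ $27.7915 each)
After Feb 13: 743 on hand, pool $22,352.27 (≈ $30.0838 each)
Total COGS = $8,440.96 + $12,422.77 = $20,863.73
Ending inventory (cost pool remaining) = $22,352.27
Check: goods available $43,216.00 = COGS $20,863.73 + ending $22,352.27

Ending inventory = $22,352.27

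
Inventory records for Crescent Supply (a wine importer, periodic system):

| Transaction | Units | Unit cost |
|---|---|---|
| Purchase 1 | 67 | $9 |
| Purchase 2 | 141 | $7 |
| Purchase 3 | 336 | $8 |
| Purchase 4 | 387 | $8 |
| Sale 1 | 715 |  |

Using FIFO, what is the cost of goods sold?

Sale 1 (715) [FIFO — oldest first]: 67 @ $9 + 141 @ $7 + 336 @ $8 + 171 @ $8 = $5,646
Ending inventory: 216 @ $8 = $1,728

COGS = $5,646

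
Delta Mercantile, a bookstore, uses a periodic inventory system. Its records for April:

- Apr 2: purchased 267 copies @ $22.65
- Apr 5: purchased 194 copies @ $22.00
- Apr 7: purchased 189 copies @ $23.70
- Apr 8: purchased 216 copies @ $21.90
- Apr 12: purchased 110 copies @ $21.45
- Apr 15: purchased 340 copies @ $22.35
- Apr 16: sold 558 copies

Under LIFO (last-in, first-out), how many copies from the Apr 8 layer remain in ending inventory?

Apr 16, 558 sold [LIFO — newest first]: 340 @ $22.35 + 110 @ $21.45 + 108 @ $21.90 = $12,323.70
Ending inventory: 267 @ $22.65 + 194 @ $22.00 + 189 @ $23.70 + 108 @ $21.90 = $17,160.05
Check: goods available $29,483.75 = COGS $12,323.70 + ending $17,160.05

108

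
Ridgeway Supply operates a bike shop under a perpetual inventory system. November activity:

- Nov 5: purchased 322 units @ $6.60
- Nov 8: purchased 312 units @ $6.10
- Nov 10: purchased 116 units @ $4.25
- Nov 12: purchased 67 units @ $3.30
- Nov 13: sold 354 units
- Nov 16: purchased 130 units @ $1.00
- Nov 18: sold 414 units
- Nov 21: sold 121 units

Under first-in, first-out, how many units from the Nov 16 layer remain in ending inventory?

58

Nov 13, 354 sold [FIFO — oldest first]: 322 @ $6.60 + 32 @ $6.10 = $2,320.40
Nov 18, 414 sold [FIFO — oldest first]: 280 @ $6.10 + 116 @ $4.25 + 18 @ $3.30 = $2,260.40
Nov 21, 121 sold [FIFO — oldest first]: 49 @ $3.30 + 72 @ $1.00 = $233.70
Total COGS = $2,320.40 + $2,260.40 + $233.70 = $4,814.50
Ending inventory: 58 @ $1.00 = $58.00
Check: goods available $4,872.50 = COGS $4,814.50 + ending $58.00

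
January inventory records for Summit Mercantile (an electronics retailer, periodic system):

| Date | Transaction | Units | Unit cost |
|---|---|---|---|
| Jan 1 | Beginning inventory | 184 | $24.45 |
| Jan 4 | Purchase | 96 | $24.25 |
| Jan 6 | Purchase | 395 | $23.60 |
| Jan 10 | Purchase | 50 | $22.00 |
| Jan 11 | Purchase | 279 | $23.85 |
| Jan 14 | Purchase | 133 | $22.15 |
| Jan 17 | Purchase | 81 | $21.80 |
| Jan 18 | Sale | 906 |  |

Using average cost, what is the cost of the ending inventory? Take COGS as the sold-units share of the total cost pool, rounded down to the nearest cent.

Jan 18, sell 906: 906/1218 × $28,614.70 → $21,284.82
Ending inventory (cost pool remaining) = $7,329.88

Ending inventory = $7,329.88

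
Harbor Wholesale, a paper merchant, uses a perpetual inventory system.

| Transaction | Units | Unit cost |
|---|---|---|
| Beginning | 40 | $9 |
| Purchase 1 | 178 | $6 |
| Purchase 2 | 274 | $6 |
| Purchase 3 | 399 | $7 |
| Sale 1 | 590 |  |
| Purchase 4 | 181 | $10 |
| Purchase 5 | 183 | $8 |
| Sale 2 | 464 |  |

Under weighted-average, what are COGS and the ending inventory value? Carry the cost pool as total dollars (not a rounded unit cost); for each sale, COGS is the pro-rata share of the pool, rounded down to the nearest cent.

After Beginning: 40 on hand, pool $360.00 (≈ $9.0000 each)
After Purchase 1: 218 on hand, pool $1,428.00 (≈ $6.5505 each)
After Purchase 2: 492 on hand, pool $3,072.00 (≈ $6.2439 each)
After Purchase 3: 891 on hand, pool $5,865.00 (≈ $6.5825 each)
Sale 1, sell 590: 590/891 × $5,865.00 → $3,883.67
After Purchase 4: 482 on hand, pool $3,791.33 (≈ $7.8658 each)
After Purchase 5: 665 on hand, pool $5,255.33 (≈ $7.9028 each)
Sale 2, sell 464: 464/665 × $5,255.33 → $3,666.87
Total COGS = $3,883.67 + $3,666.87 = $7,550.54
Ending inventory (cost pool remaining) = $1,588.46
Check: goods available $9,139.00 = COGS $7,550.54 + ending $1,588.46

COGS = $7,550.54; ending inventory = $1,588.46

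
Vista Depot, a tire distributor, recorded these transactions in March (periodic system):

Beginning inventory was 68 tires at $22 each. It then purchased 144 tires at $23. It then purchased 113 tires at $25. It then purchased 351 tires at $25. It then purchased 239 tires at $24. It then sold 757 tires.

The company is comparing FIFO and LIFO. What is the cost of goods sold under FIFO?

COGS = $18,352

FIFO COGS: 68 @ $22 + 144 @ $23 + 113 @ $25 + 351 @ $25 + 81 @ $24 = $18,352
LIFO COGS: 239 @ $24 + 351 @ $25 + 113 @ $25 + 54 @ $23 = $18,578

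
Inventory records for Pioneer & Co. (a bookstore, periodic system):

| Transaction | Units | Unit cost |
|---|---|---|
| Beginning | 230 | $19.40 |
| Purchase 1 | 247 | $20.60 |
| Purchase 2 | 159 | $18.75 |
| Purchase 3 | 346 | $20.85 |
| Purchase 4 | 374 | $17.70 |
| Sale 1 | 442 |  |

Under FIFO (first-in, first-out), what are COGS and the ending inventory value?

COGS = $8,829.20; ending inventory = $17,536.15

Sale 1 (442) [FIFO — oldest first]: 230 @ $19.40 + 212 @ $20.60 = $8,829.20
Ending inventory: 35 @ $20.60 + 159 @ $18.75 + 346 @ $20.85 + 374 @ $17.70 = $17,536.15
Check: goods available $26,365.35 = COGS $8,829.20 + ending $17,536.15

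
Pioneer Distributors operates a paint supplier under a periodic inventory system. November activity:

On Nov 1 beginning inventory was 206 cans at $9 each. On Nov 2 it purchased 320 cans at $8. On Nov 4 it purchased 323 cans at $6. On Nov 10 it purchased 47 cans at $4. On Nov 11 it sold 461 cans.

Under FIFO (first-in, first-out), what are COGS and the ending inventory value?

COGS = $3,894; ending inventory = $2,646

Nov 11, 461 sold [FIFO — oldest first]: 206 @ $9 + 255 @ $8 = $3,894
Ending inventory: 65 @ $8 + 323 @ $6 + 47 @ $4 = $2,646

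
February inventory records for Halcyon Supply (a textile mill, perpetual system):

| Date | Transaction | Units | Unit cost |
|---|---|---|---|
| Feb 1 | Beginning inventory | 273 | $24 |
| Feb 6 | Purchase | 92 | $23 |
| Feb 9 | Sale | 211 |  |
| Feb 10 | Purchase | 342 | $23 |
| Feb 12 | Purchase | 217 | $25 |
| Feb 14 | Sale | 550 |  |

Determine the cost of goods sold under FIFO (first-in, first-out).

COGS = $17,884

Feb 9, 211 sold [FIFO — oldest first]: 211 @ $24 = $5,064
Feb 14, 550 sold [FIFO — oldest first]: 62 @ $24 + 92 @ $23 + 342 @ $23 + 54 @ $25 = $12,820
Total COGS = $5,064 + $12,820 = $17,884
Ending inventory: 163 @ $25 = $4,075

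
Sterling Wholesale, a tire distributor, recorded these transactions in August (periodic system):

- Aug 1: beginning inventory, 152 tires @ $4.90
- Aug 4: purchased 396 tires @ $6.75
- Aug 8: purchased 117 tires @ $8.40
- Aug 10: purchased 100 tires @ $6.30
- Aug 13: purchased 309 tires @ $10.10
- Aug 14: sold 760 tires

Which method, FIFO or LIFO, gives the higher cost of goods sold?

LIFO

FIFO COGS: 152 @ $4.90 + 396 @ $6.75 + 117 @ $8.40 + 95 @ $6.30 = $4,999.10
LIFO COGS: 309 @ $10.10 + 100 @ $6.30 + 117 @ $8.40 + 234 @ $6.75 = $6,313.20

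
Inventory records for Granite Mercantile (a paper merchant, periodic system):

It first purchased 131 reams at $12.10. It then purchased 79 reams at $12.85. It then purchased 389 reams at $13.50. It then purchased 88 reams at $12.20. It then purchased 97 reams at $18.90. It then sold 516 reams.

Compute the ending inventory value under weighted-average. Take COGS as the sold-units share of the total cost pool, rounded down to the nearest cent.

Sale 1, sell 516: 516/784 × $10,758.65 → $7,080.94
Ending inventory (cost pool remaining) = $3,677.71

Ending inventory = $3,677.71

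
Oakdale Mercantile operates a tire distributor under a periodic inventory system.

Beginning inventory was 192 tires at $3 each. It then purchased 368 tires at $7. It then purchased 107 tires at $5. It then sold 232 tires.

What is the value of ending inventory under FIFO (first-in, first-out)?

Sale 1 (232) [FIFO — oldest first]: 192 @ $3 + 40 @ $7 = $856
Ending inventory: 328 @ $7 + 107 @ $5 = $2,831
Check: goods available $3,687 = COGS $856 + ending $2,831

Ending inventory = $2,831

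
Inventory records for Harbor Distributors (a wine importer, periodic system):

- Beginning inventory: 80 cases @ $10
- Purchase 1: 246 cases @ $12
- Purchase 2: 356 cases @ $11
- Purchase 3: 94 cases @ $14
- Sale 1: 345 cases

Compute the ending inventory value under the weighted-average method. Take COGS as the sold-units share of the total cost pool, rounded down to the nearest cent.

Sale 1, sell 345: 345/776 × $8,984.00 → $3,994.17
Ending inventory (cost pool remaining) = $4,989.83

Ending inventory = $4,989.83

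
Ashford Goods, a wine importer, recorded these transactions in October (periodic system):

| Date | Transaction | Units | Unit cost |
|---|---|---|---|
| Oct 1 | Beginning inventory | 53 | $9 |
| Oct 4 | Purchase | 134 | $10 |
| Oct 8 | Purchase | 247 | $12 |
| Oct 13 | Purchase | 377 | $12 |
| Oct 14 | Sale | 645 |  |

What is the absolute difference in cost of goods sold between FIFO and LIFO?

$385

FIFO COGS: 53 @ $9 + 134 @ $10 + 247 @ $12 + 211 @ $12 = $7,313
LIFO COGS: 377 @ $12 + 247 @ $12 + 21 @ $10 = $7,698
Difference = |$7,313 − $7,698| = $385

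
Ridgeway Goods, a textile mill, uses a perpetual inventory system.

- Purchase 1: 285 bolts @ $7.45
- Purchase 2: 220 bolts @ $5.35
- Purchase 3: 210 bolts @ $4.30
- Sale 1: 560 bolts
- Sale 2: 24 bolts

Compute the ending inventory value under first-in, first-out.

Sale 1 (560) [FIFO — oldest first]: 285 @ $7.45 + 220 @ $5.35 + 55 @ $4.30 = $3,536.75
Sale 2 (24) [FIFO — oldest first]: 24 @ $4.30 = $103.20
Total COGS = $3,536.75 + $103.20 = $3,639.95
Ending inventory: 131 @ $4.30 = $563.30
Check: goods available $4,203.25 = COGS $3,639.95 + ending $563.30

Ending inventory = $563.30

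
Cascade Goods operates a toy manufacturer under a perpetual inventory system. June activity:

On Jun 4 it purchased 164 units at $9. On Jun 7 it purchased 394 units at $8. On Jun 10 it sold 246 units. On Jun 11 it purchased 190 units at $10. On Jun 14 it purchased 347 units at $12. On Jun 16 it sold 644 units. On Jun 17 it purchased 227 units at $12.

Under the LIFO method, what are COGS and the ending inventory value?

COGS = $8,888; ending inventory = $4,528

Jun 10, 246 sold [LIFO — newest first]: 246 @ $8 = $1,968
Jun 16, 644 sold [LIFO — newest first]: 347 @ $12 + 190 @ $10 + 107 @ $8 = $6,920
Total COGS = $1,968 + $6,920 = $8,888
Ending inventory: 164 @ $9 + 41 @ $8 + 227 @ $12 = $4,528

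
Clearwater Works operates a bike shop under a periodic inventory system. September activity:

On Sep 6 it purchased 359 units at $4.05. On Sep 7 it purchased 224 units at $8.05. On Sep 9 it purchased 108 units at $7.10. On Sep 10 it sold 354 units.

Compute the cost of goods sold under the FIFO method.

Sep 10, 354 sold [FIFO — oldest first]: 354 @ $4.05 = $1,433.70
Ending inventory: 5 @ $4.05 + 224 @ $8.05 + 108 @ $7.10 = $2,590.25

COGS = $1,433.70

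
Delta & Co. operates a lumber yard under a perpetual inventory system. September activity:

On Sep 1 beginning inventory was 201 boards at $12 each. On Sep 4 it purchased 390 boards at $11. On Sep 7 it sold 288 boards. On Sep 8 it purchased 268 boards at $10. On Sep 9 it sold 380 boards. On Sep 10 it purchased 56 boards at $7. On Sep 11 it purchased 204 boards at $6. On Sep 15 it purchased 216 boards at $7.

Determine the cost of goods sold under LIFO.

COGS = $7,090

Sep 7, 288 sold [LIFO — newest first]: 288 @ $11 = $3,168
Sep 9, 380 sold [LIFO — newest first]: 268 @ $10 + 102 @ $11 + 10 @ $12 = $3,922
Total COGS = $3,168 + $3,922 = $7,090
Ending inventory: 191 @ $12 + 56 @ $7 + 204 @ $6 + 216 @ $7 = $5,420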